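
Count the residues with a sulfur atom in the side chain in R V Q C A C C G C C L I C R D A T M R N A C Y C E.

The sulfur-bearing residues are cysteine (–SH) and methionine (–S–CH₃).
Matching residues: C4, C6, C7, C9, C10, C13, M18, C22, C24.

9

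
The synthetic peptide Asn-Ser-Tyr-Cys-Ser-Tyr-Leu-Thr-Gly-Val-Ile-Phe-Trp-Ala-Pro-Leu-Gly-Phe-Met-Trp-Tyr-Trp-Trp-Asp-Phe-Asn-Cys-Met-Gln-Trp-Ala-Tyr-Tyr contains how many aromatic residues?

13

F, W, and Y each carry an aromatic ring on the side chain.
Matching residues: Tyr3, Tyr6, Phe12, Trp13, Phe18, Trp20, Tyr21, Trp22, Trp23, Phe25, Trp30, Tyr32, Tyr33.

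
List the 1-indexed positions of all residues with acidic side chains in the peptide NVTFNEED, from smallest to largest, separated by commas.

Only D (aspartate) and E (glutamate) carry a side-chain carboxylic acid.
Matching residues: E6, E7, D8.

6, 7, 8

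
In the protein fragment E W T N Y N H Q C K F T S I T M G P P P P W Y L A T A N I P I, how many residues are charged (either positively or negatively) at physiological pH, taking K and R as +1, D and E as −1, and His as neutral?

Charged side chains at pH ~7.4: K, R (positive); D, E (negative).
Matching residues: E1, K10.

2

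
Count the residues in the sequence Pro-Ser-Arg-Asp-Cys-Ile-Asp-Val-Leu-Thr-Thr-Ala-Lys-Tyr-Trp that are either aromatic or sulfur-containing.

Aromatic: F, W, Y. Sulfur-containing: C, M.
Aromatic residues here: Tyr14, Trp15 (2).
Sulfur-containing residues here: Cys5 (1).
The two groups share no amino acid, so total = 2 + 1 = 3.

3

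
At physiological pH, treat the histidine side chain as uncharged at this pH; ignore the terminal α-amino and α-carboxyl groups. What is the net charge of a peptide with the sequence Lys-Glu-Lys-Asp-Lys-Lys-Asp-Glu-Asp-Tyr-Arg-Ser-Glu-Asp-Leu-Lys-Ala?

-1

Near pH 7.4, K and R contribute +1 each, D and E contribute −1 each, and every other side chain (His included, as stated) is uncharged.
Positive (K, R): Lys1, Lys3, Lys5, Lys6, Arg11, Lys16 → +6.
Negative (D, E): Glu2, Asp4, Asp7, Glu8, Asp9, Glu13, Asp14 → −7.
Net charge = (+6) + (−7) = −1.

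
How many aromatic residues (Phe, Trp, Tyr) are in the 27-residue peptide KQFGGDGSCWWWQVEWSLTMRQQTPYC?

Matching residues: F3, W10, W11, W12, W16, Y26.

6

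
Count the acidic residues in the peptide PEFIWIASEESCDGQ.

The acidic residues are Asp (D) and Glu (E), whose side chains end in a carboxylate group.
Matching residues: E2, E9, E10, D13.

4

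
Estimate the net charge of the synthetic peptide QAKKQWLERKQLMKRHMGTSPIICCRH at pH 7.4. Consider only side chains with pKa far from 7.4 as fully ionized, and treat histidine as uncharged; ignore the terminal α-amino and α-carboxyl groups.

+6

The side chains ionized at physiological pH are Lys/Arg (+1) and Asp/Glu (−1); with His treated as neutral, nothing else contributes.
Positive (K, R): K3, K4, R9, K10, K14, R15, R26 → +7.
Negative (D, E): E8 → −1.
Net charge = (+7) + (−1) = +6.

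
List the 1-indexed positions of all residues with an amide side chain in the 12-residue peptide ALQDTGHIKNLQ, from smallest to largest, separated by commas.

Only N (asparagine) and Q (glutamine) carry a side-chain carboxamide.
Matching residues: Q3, N10, Q12.

3, 10, 12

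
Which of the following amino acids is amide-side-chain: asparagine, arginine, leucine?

asparagine

Asparagine (N) and glutamine (Q) have uncharged amide side chains.
Of the listed options, only asparagine belongs to this group.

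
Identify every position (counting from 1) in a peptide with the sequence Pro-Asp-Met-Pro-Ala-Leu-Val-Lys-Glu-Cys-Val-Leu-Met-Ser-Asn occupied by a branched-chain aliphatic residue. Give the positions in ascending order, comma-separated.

Matching residues: Leu6, Val7, Val11, Leu12.

6, 7, 11, 12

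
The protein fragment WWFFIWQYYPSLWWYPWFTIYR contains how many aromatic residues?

Phenylalanine (F), tryptophan (W), and tyrosine (Y) have aromatic ring side chains.
Matching residues: W1, W2, F3, F4, W6, Y8, Y9, W13, W14, Y15, W17, F18, Y21.

13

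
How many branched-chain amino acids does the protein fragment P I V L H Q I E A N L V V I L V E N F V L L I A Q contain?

The BCAAs are Val, Leu, and Ile — aliphatic side chains with a branch point.
Matching residues: I2, V3, L4, I7, L11, V12, V13, I14, L15, V16, V20, L21, L22, I23.

14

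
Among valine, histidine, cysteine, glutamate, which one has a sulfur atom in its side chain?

The sulfur-bearing residues are cysteine (–SH) and methionine (–S–CH₃).
Of the listed options, only cysteine belongs to this group.

cysteine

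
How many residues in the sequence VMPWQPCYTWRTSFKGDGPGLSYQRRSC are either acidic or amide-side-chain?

Acidic: D, E. Amide-side-chain: N, Q.
Acidic residues here: D17 (1).
Amide-side-chain residues here: Q5, Q24 (2).
The two groups share no amino acid, so total = 1 + 2 = 3.

3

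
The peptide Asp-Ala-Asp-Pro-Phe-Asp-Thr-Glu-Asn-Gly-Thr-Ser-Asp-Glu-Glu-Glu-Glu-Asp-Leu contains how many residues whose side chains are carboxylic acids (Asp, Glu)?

10

Matching residues: Asp1, Asp3, Asp6, Glu8, Asp13, Glu14, Glu15, Glu16, Glu17, Asp18.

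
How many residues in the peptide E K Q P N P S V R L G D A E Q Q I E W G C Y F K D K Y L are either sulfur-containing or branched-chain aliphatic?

Sulfur-containing: C, M. Branched-chain aliphatic: I, L, V.
Sulfur-containing residues here: C21 (1).
Branched-chain aliphatic residues here: V8, L10, I17, L28 (4).
The two groups share no amino acid, so total = 1 + 4 = 5.

5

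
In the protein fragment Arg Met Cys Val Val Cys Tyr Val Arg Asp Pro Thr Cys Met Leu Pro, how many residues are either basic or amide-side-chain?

2

Basic: H, K, R. Amide-side-chain: N, Q.
Basic residues here: Arg1, Arg9 (2).
Amide-side-chain residues here: none (0).
The two groups share no amino acid, so total = 2 + 0 = 2.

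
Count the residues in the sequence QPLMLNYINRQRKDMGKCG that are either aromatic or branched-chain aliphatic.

4

Aromatic: F, W, Y. Branched-chain aliphatic: I, L, V.
Aromatic residues here: Y7 (1).
Branched-chain aliphatic residues here: L3, L5, I8 (3).
The two groups share no amino acid, so total = 1 + 3 = 4.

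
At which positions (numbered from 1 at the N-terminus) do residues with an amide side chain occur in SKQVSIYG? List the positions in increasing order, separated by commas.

The amide-side-chain residues are Asn (N) and Gln (Q).
Matching residues: Q3.

3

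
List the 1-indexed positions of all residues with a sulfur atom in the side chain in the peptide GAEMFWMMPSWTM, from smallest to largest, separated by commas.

4, 7, 8, 13

The sulfur-bearing residues are cysteine (–SH) and methionine (–S–CH₃).
Matching residues: M4, M7, M8, M13.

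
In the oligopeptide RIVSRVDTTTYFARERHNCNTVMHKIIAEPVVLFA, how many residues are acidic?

The acidic residues are Asp (D) and Glu (E), whose side chains end in a carboxylate group.
Matching residues: D7, E15, E29.

3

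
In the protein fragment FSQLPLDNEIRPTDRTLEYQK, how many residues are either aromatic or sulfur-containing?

Aromatic: F, W, Y. Sulfur-containing: C, M.
Aromatic residues here: F1, Y19 (2).
Sulfur-containing residues here: none (0).
The two groups share no amino acid, so total = 2 + 0 = 2.

2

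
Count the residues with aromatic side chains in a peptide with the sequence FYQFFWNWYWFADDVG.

F, W, and Y each carry an aromatic ring on the side chain.
Matching residues: F1, Y2, F4, F5, W6, W8, Y9, W10, F11.

9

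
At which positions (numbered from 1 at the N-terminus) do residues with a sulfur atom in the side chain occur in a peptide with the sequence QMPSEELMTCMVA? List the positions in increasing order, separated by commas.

2, 8, 10, 11

Only Cys (C) and Met (M) have a sulfur atom in the side chain.
Matching residues: M2, M8, C10, M11.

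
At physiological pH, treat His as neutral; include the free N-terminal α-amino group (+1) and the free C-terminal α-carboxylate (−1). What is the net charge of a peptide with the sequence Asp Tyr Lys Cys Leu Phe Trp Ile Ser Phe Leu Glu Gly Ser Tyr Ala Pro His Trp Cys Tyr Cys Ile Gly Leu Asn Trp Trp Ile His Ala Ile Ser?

At pH ~7.4 the Lys and Arg side chains are protonated (+1), the Asp and Glu side chains are deprotonated (−1), and with His taken as neutral all other side chains carry no charge.
Positive (K, R): Lys3 → +1.
Negative (D, E): Asp1, Glu12 → −2.
The N-terminus (+1) and C-terminus (−1) cancel.
Net charge = (+1) + (−2) = −1.

-1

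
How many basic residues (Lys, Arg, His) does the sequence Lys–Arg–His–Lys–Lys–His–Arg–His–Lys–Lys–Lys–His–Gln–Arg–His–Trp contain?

Matching residues: Lys1, Arg2, His3, Lys4, Lys5, His6, Arg7, His8, Lys9, Lys10, Lys11, His12, Arg14, His15.

14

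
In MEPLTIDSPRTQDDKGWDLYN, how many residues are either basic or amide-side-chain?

Basic: H, K, R. Amide-side-chain: N, Q.
Basic residues here: R10, K15 (2).
Amide-side-chain residues here: Q12, N21 (2).
The two groups share no amino acid, so total = 2 + 2 = 4.

4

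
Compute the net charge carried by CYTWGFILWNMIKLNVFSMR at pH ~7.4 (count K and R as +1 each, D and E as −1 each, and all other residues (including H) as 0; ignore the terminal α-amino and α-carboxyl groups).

Positive (K, R): K13, R20 → +2.
Negative (D, E): none → −0.
Net charge = (+2) + (−0) = +2.

+2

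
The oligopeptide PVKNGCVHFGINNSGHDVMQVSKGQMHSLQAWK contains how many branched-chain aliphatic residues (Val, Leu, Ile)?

Matching residues: V2, V7, I11, V18, V21, L29.

6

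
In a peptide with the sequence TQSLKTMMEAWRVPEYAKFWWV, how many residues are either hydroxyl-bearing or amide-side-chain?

5

Hydroxyl-bearing: S, T, Y. Amide-side-chain: N, Q.
Hydroxyl-bearing residues here: T1, S3, T6, Y16 (4).
Amide-side-chain residues here: Q2 (1).
The two groups share no amino acid, so total = 4 + 1 = 5.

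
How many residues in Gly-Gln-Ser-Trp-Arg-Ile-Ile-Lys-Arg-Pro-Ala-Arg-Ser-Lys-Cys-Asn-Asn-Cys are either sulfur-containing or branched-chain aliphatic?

Sulfur-containing: C, M. Branched-chain aliphatic: I, L, V.
Sulfur-containing residues here: Cys15, Cys18 (2).
Branched-chain aliphatic residues here: Ile6, Ile7 (2).
The two groups share no amino acid, so total = 2 + 2 = 4.

4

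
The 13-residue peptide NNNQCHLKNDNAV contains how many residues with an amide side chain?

Asparagine (N) and glutamine (Q) have uncharged amide side chains.
Matching residues: N1, N2, N3, Q4, N9, N11.

6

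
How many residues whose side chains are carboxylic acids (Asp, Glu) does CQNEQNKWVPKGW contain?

1

Matching residues: E4.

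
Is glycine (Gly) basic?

No

The basic amino acids are Lys (K), Arg (R), and His (H).
Glycine is not in this group.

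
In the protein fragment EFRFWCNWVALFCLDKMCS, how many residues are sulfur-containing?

Cysteine (C, thiol) and methionine (M, thioether) are the two sulfur-containing amino acids.
Matching residues: C6, C13, M17, C18.

4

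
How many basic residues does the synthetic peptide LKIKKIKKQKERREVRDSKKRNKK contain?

14

K, R, and H are the three residues with basic side chains (ε-amine, guanidinium, and imidazole respectively).
Matching residues: K2, K4, K5, K7, K8, K10, R12, R13, R16, K19, K20, R21, K23, K24.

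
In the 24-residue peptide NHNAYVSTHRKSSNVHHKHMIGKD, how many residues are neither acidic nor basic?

14

Acidic: D, E. Basic: K, R, H. All other residues are neither.
Matching residues: N1, N3, A4, Y5, V6, S7, T8, S12, S13, N14, V15, M20, I21, G22.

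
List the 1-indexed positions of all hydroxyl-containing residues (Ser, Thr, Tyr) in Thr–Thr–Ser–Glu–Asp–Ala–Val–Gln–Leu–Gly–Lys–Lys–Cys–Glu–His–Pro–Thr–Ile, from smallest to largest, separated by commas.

Matching residues: Thr1, Thr2, Ser3, Thr17.

1, 2, 3, 17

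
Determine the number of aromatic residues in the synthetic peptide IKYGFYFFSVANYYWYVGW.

10

The aromatic amino acids are Phe (F, benzyl), Trp (W, indole), and Tyr (Y, phenol).
Matching residues: Y3, F5, Y6, F7, F8, Y13, Y14, W15, Y16, W19.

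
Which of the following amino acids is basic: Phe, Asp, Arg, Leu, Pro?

Arg

K, R, and H are the three residues with basic side chains (ε-amine, guanidinium, and imidazole respectively).
Of the listed options, only Arg belongs to this group.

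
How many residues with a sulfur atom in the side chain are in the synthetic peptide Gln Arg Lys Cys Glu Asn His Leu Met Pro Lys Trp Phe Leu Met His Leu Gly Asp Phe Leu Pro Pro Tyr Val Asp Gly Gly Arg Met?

4

Cysteine (C, thiol) and methionine (M, thioether) are the two sulfur-containing amino acids.
Matching residues: Cys4, Met9, Met15, Met30.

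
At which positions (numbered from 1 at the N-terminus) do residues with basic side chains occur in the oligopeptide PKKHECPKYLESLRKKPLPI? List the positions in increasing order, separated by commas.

2, 3, 4, 8, 14, 15, 16

The basic amino acids are Lys (K), Arg (R), and His (H).
Matching residues: K2, K3, H4, K8, R14, K15, K16.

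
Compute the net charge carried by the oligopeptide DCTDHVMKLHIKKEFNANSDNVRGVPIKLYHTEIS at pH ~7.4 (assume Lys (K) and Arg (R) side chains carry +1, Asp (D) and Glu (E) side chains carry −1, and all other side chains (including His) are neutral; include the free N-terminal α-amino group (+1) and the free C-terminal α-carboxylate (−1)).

0

Positive (K, R): K8, K12, K13, R23, K28 → +5.
Negative (D, E): D1, D4, E14, D20, E33 → −5.
The N-terminus (+1) and C-terminus (−1) cancel.
Net charge = (+5) + (−5) = 0.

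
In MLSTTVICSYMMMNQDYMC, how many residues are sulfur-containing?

The sulfur-bearing residues are cysteine (–SH) and methionine (–S–CH₃).
Matching residues: M1, C8, M11, M12, M13, M18, C19.

7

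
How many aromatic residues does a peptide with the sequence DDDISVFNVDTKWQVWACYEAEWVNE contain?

F, W, and Y each carry an aromatic ring on the side chain.
Matching residues: F7, W13, W16, Y19, W23.

5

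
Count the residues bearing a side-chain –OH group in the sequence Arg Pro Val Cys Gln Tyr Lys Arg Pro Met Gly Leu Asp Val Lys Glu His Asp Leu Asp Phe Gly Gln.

The –OH-bearing residues are Ser, Thr (aliphatic alcohols), and Tyr (phenol).
Matching residues: Tyr6.

1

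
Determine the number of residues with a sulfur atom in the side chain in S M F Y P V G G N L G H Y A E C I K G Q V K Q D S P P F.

Only Cys (C) and Met (M) have a sulfur atom in the side chain.
Matching residues: M2, C16.

2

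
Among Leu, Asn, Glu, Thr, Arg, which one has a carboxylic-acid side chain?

Aspartate (D) and glutamate (E) have carboxylic-acid side chains and are the acidic amino acids.
Of the listed options, only Glu belongs to this group.

Glu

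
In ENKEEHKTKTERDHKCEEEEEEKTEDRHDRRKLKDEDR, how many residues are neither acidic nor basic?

Acidic: D, E. Basic: K, R, H. All other residues are neither.
Matching residues: N2, T8, T10, C16, T24, L33.

6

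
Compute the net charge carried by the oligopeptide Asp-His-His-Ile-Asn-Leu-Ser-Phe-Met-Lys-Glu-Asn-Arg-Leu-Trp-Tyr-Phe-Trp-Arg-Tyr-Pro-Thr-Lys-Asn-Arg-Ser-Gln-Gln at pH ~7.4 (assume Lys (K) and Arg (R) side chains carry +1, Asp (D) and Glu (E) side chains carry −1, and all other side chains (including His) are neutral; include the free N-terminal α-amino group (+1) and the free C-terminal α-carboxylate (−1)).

Positive (K, R): Lys10, Arg13, Arg19, Lys23, Arg25 → +5.
Negative (D, E): Asp1, Glu11 → −2.
The N-terminus (+1) and C-terminus (−1) cancel.
Net charge = (+5) + (−2) = +3.

+3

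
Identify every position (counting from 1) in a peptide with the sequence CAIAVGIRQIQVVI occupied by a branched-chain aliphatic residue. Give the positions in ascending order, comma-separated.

3, 5, 7, 10, 12, 13, 14

Valine (V), leucine (L), and isoleucine (I) are the branched-chain amino acids.
Matching residues: I3, V5, I7, I10, V12, V13, I14.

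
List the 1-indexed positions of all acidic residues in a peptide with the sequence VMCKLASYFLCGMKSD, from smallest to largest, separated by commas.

16

Only D (aspartate) and E (glutamate) carry a side-chain carboxylic acid.
Matching residues: D16.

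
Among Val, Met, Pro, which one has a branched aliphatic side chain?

Val

Valine (V), leucine (L), and isoleucine (I) are the branched-chain amino acids.
Of the listed options, only Val belongs to this group.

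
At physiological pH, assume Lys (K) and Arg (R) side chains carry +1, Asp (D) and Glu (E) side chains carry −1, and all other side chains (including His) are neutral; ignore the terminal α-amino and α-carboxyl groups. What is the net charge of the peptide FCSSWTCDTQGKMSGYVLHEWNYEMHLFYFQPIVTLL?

Positive (K, R): K12 → +1.
Negative (D, E): D8, E20, E24 → −3.
Net charge = (+1) + (−3) = −2.

-2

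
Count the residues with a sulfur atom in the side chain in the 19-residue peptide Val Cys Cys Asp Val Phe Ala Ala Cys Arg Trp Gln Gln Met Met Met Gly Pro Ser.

Cysteine (C, thiol) and methionine (M, thioether) are the two sulfur-containing amino acids.
Matching residues: Cys2, Cys3, Cys9, Met14, Met15, Met16.

6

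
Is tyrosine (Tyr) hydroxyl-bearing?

Yes

Serine (S), threonine (T), and tyrosine (Y) each carry a hydroxyl group on the side chain.
Tyrosine is in this group.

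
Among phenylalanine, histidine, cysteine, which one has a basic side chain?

K, R, and H are the three residues with basic side chains (ε-amine, guanidinium, and imidazole respectively).
Of the listed options, only histidine belongs to this group.

histidine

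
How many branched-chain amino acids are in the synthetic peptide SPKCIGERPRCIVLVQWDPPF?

V, L, and I make up the branched-chain aliphatic group.
Matching residues: I5, I12, V13, L14, V15.

5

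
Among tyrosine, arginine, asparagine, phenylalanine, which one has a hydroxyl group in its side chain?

Serine (S), threonine (T), and tyrosine (Y) each carry a hydroxyl group on the side chain.
Of the listed options, only tyrosine belongs to this group.

tyrosine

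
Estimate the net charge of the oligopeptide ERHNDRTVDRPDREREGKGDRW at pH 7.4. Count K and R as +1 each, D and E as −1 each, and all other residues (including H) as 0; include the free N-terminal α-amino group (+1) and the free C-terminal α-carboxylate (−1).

Positive (K, R): R2, R6, R10, R13, R15, K18, R21 → +7.
Negative (D, E): E1, D5, D9, D12, E14, E16, D20 → −7.
The N-terminus (+1) and C-terminus (−1) cancel.
Net charge = (+7) + (−7) = 0.

0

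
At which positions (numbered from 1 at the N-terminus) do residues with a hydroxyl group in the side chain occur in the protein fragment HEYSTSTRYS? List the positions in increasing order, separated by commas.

3, 4, 5, 6, 7, 9, 10

S, T, and Y are the three residues with a side-chain hydroxyl.
Matching residues: Y3, S4, T5, S6, T7, Y9, S10.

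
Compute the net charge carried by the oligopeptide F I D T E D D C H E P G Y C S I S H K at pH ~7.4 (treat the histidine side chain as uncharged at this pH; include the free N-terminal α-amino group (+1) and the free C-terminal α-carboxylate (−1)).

-4

The side chains ionized at physiological pH are Lys/Arg (+1) and Asp/Glu (−1); with His treated as neutral, nothing else contributes.
Positive (K, R): K19 → +1.
Negative (D, E): D3, E5, D6, D7, E10 → −5.
The N-terminus (+1) and C-terminus (−1) cancel.
Net charge = (+1) + (−5) = −4.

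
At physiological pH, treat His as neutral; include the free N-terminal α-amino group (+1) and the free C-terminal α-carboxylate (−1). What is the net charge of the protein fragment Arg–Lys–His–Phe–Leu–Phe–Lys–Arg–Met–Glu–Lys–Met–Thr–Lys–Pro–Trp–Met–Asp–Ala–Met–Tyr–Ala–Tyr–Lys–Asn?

+5

At pH ~7.4 the Lys and Arg side chains are protonated (+1), the Asp and Glu side chains are deprotonated (−1), and with His taken as neutral all other side chains carry no charge.
Positive (K, R): Arg1, Lys2, Lys7, Arg8, Lys11, Lys14, Lys24 → +7.
Negative (D, E): Glu10, Asp18 → −2.
The N-terminus (+1) and C-terminus (−1) cancel.
Net charge = (+7) + (−2) = +5.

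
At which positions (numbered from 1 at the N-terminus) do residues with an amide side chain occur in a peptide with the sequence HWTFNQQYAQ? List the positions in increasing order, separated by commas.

5, 6, 7, 10

Asparagine (N) and glutamine (Q) have uncharged amide side chains.
Matching residues: N5, Q6, Q7, Q10.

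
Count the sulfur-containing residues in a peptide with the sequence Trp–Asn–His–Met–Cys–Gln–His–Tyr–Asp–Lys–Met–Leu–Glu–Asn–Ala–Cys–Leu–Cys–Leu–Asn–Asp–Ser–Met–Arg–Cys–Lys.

Only Cys (C) and Met (M) have a sulfur atom in the side chain.
Matching residues: Met4, Cys5, Met11, Cys16, Cys18, Met23, Cys25.

7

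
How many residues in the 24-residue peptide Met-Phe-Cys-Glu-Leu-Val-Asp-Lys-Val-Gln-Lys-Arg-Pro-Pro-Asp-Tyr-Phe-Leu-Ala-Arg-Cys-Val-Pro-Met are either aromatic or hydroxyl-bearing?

Aromatic: F, W, Y. Hydroxyl-bearing: S, T, Y.
Aromatic residues here: Phe2, Tyr16, Phe17 (3).
Hydroxyl-bearing residues here: Tyr16 (1).
Y is in both groups, so the 1 Y residue must not be double-counted.
Total = 3 + 1 − 1 = 3.

3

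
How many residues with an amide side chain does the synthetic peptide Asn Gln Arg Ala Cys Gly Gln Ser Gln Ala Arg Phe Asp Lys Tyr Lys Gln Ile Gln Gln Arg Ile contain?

7

Only N (asparagine) and Q (glutamine) carry a side-chain carboxamide.
Matching residues: Asn1, Gln2, Gln7, Gln9, Gln17, Gln19, Gln20.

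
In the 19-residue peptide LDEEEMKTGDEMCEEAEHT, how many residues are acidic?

9

Only D (aspartate) and E (glutamate) carry a side-chain carboxylic acid.
Matching residues: D2, E3, E4, E5, D10, E11, E14, E15, E17.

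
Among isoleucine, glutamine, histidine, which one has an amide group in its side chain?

Asparagine (N) and glutamine (Q) have uncharged amide side chains.
Of the listed options, only glutamine belongs to this group.

glutamine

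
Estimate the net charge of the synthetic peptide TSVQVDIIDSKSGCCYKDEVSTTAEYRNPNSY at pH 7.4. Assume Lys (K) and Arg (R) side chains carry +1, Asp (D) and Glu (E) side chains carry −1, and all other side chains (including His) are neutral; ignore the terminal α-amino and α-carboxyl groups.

-2

Positive (K, R): K11, K17, R27 → +3.
Negative (D, E): D6, D9, D18, E19, E25 → −5.
Net charge = (+3) + (−5) = −2.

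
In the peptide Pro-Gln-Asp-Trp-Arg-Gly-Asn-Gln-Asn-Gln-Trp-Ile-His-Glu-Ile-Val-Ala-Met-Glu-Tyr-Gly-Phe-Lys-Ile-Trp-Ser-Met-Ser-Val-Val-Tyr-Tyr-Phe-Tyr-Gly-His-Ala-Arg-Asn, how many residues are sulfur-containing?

Only Cys (C) and Met (M) have a sulfur atom in the side chain.
Matching residues: Met18, Met27.

2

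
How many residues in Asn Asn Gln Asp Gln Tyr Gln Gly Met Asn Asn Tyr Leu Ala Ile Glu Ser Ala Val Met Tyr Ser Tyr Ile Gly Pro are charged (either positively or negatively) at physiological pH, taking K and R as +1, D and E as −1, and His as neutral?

2

Charged side chains at pH ~7.4: K, R (positive); D, E (negative).
Matching residues: Asp4, Glu16.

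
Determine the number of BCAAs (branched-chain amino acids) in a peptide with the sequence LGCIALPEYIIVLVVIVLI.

13

Valine (V), leucine (L), and isoleucine (I) are the branched-chain amino acids.
Matching residues: L1, I4, L6, I10, I11, V12, L13, V14, V15, I16, V17, L18, I19.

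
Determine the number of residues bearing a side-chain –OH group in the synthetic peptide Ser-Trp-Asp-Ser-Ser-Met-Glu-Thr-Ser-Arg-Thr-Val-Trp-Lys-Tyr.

7

S, T, and Y are the three residues with a side-chain hydroxyl.
Matching residues: Ser1, Ser4, Ser5, Thr8, Ser9, Thr11, Tyr15.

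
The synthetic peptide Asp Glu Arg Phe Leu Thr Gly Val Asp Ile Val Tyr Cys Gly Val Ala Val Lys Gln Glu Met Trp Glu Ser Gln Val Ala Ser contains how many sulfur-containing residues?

Cysteine (C, thiol) and methionine (M, thioether) are the two sulfur-containing amino acids.
Matching residues: Cys13, Met21.

2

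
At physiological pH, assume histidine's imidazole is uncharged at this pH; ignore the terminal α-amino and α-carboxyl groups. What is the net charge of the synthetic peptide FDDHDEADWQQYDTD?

-7

Near pH 7.4, K and R contribute +1 each, D and E contribute −1 each, and every other side chain (His included, as stated) is uncharged.
Positive (K, R): none → +0.
Negative (D, E): D2, D3, D5, E6, D8, D13, D15 → −7.
Net charge = (+0) + (−7) = −7.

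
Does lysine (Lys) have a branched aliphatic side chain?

V, L, and I make up the branched-chain aliphatic group.
Lysine is not in this group.

No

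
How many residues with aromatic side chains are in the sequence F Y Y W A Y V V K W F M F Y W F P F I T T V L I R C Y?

13

The aromatic amino acids are Phe (F, benzyl), Trp (W, indole), and Tyr (Y, phenol).
Matching residues: F1, Y2, Y3, W4, Y6, W10, F11, F13, Y14, W15, F16, F18, Y27.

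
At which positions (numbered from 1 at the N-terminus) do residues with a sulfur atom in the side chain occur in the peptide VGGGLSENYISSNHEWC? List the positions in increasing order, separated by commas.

Only Cys (C) and Met (M) have a sulfur atom in the side chain.
Matching residues: C17.

17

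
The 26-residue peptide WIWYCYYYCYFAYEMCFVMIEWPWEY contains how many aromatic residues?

13

The aromatic amino acids are Phe (F, benzyl), Trp (W, indole), and Tyr (Y, phenol).
Matching residues: W1, W3, Y4, Y6, Y7, Y8, Y10, F11, Y13, F17, W22, W24, Y26.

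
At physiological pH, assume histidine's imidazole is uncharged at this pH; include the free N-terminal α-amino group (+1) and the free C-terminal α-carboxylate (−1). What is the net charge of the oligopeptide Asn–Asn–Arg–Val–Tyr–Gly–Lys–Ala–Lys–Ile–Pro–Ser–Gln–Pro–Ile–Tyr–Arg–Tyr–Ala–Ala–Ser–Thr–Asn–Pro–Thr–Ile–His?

+4

The side chains ionized at physiological pH are Lys/Arg (+1) and Asp/Glu (−1); with His treated as neutral, nothing else contributes.
Positive (K, R): Arg3, Lys7, Lys9, Arg17 → +4.
Negative (D, E): none → −0.
The N-terminus (+1) and C-terminus (−1) cancel.
Net charge = (+4) + (−0) = +4.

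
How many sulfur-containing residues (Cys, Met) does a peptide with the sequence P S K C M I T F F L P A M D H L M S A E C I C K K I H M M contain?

8

Matching residues: C4, M5, M13, M17, C21, C23, M28, M29.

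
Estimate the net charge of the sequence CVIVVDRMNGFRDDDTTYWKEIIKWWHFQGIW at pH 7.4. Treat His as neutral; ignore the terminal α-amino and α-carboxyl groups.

Near pH 7.4, K and R contribute +1 each, D and E contribute −1 each, and every other side chain (His included, as stated) is uncharged.
Positive (K, R): R7, R12, K20, K24 → +4.
Negative (D, E): D6, D13, D14, D15, E21 → −5.
Net charge = (+4) + (−5) = −1.

-1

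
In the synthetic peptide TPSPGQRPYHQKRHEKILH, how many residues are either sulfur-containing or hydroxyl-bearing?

Sulfur-containing: C, M. Hydroxyl-bearing: S, T, Y.
Sulfur-containing residues here: none (0).
Hydroxyl-bearing residues here: T1, S3, Y9 (3).
The two groups share no amino acid, so total = 0 + 3 = 3.

3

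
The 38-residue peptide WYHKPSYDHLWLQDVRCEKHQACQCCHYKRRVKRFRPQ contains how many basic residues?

The basic amino acids are Lys (K), Arg (R), and His (H).
Matching residues: H3, K4, H9, R16, K19, H20, H27, K29, R30, R31, K33, R34, R36.

13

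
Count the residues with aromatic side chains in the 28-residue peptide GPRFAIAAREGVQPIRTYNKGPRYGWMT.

Phenylalanine (F), tryptophan (W), and tyrosine (Y) have aromatic ring side chains.
Matching residues: F4, Y18, Y24, W26.

4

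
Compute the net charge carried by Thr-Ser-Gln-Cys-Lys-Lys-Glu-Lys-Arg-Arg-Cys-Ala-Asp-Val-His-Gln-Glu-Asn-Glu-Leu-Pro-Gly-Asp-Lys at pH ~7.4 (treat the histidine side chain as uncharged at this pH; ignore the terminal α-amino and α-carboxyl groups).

+1

The side chains ionized at physiological pH are Lys/Arg (+1) and Asp/Glu (−1); with His treated as neutral, nothing else contributes.
Positive (K, R): Lys5, Lys6, Lys8, Arg9, Arg10, Lys24 → +6.
Negative (D, E): Glu7, Asp13, Glu17, Glu19, Asp23 → −5.
Net charge = (+6) + (−5) = +1.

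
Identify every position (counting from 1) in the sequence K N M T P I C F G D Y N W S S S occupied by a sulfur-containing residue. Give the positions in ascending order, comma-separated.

3, 7

Cysteine (C, thiol) and methionine (M, thioether) are the two sulfur-containing amino acids.
Matching residues: M3, C7.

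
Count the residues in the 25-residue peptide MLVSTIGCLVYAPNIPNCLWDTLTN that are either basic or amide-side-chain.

3

Basic: H, K, R. Amide-side-chain: N, Q.
Basic residues here: none (0).
Amide-side-chain residues here: N14, N17, N25 (3).
The two groups share no amino acid, so total = 0 + 3 = 3.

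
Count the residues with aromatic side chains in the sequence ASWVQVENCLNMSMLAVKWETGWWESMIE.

4

F, W, and Y each carry an aromatic ring on the side chain.
Matching residues: W3, W19, W23, W24.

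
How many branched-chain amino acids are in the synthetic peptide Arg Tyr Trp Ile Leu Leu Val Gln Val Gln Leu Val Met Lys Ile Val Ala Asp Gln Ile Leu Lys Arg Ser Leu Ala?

V, L, and I make up the branched-chain aliphatic group.
Matching residues: Ile4, Leu5, Leu6, Val7, Val9, Leu11, Val12, Ile15, Val16, Ile20, Leu21, Leu25.

12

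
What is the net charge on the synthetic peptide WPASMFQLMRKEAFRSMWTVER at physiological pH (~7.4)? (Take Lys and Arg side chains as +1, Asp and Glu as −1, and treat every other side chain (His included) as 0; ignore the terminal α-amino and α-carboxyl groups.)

Positive (K, R): R10, K11, R15, R22 → +4.
Negative (D, E): E12, E21 → −2.
Net charge = (+4) + (−2) = +2.

+2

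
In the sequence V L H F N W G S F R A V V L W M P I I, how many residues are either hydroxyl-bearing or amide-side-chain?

2

Hydroxyl-bearing: S, T, Y. Amide-side-chain: N, Q.
Hydroxyl-bearing residues here: S8 (1).
Amide-side-chain residues here: N5 (1).
The two groups share no amino acid, so total = 1 + 1 = 2.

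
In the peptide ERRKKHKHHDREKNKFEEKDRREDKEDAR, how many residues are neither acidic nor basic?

3

Acidic: D, E. Basic: K, R, H. All other residues are neither.
Matching residues: N14, F16, A28.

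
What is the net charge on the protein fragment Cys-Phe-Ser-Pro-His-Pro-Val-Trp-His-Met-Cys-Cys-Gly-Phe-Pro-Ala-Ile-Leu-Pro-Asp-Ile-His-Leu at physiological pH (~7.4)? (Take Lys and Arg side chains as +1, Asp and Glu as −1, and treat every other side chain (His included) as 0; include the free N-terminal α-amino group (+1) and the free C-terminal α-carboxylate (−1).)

Positive (K, R): none → +0.
Negative (D, E): Asp20 → −1.
The N-terminus (+1) and C-terminus (−1) cancel.
Net charge = (+0) + (−1) = −1.

-1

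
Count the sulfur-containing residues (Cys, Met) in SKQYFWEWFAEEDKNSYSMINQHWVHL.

1

Matching residues: M19.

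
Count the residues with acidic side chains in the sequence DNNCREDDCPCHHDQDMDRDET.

9

Only D (aspartate) and E (glutamate) carry a side-chain carboxylic acid.
Matching residues: D1, E6, D7, D8, D14, D16, D18, D20, E21.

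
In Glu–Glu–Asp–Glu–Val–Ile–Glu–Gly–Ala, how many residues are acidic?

5

Only D (aspartate) and E (glutamate) carry a side-chain carboxylic acid.
Matching residues: Glu1, Glu2, Asp3, Glu4, Glu7.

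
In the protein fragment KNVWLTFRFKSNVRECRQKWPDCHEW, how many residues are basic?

The basic amino acids are Lys (K), Arg (R), and His (H).
Matching residues: K1, R8, K10, R14, R17, K19, H24.

7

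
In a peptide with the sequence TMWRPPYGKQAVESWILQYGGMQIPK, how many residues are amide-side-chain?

3

Only N (asparagine) and Q (glutamine) carry a side-chain carboxamide.
Matching residues: Q10, Q18, Q23.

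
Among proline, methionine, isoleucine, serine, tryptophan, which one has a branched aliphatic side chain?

isoleucine

Valine (V), leucine (L), and isoleucine (I) are the branched-chain amino acids.
Of the listed options, only isoleucine belongs to this group.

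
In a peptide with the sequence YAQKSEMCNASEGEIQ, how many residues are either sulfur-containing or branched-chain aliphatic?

3

Sulfur-containing: C, M. Branched-chain aliphatic: I, L, V.
Sulfur-containing residues here: M7, C8 (2).
Branched-chain aliphatic residues here: I15 (1).
The two groups share no amino acid, so total = 2 + 1 = 3.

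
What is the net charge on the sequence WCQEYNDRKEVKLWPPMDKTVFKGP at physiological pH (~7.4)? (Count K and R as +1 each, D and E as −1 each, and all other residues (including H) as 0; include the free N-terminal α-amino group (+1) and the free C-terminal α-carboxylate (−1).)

+1

Positive (K, R): R8, K9, K12, K19, K23 → +5.
Negative (D, E): E4, D7, E10, D18 → −4.
The N-terminus (+1) and C-terminus (−1) cancel.
Net charge = (+5) + (−4) = +1.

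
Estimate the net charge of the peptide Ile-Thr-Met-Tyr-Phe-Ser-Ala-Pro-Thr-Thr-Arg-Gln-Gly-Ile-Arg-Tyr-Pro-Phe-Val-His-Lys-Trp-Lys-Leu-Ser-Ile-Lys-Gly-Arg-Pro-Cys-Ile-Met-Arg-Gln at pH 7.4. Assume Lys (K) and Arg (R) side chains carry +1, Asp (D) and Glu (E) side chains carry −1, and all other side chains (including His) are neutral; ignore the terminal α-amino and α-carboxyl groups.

+7

Positive (K, R): Arg11, Arg15, Lys21, Lys23, Lys27, Arg29, Arg34 → +7.
Negative (D, E): none → −0.
Net charge = (+7) + (−0) = +7.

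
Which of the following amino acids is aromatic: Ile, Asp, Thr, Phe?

Phe

F, W, and Y each carry an aromatic ring on the side chain.
Of the listed options, only Phe belongs to this group.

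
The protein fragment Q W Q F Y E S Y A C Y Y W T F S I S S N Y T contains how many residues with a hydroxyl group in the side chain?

The –OH-bearing residues are Ser, Thr (aliphatic alcohols), and Tyr (phenol).
Matching residues: Y5, S7, Y8, Y11, Y12, T14, S16, S18, S19, Y21, T22.

11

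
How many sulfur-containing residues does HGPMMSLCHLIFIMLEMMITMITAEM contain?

8

The sulfur-bearing residues are cysteine (–SH) and methionine (–S–CH₃).
Matching residues: M4, M5, C8, M14, M17, M18, M21, M26.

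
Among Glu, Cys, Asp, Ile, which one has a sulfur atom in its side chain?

Cys

Only Cys (C) and Met (M) have a sulfur atom in the side chain.
Of the listed options, only Cys belongs to this group.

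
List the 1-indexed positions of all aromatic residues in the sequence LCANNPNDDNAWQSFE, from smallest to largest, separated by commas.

The aromatic amino acids are Phe (F, benzyl), Trp (W, indole), and Tyr (Y, phenol).
Matching residues: W12, F15.

12, 15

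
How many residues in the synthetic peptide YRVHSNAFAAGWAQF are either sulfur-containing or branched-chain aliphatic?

Sulfur-containing: C, M. Branched-chain aliphatic: I, L, V.
Sulfur-containing residues here: none (0).
Branched-chain aliphatic residues here: V3 (1).
The two groups share no amino acid, so total = 0 + 1 = 1.

1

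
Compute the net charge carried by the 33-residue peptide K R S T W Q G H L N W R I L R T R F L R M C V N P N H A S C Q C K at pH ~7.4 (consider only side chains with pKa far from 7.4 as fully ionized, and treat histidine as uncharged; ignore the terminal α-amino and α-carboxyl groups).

The side chains ionized at physiological pH are Lys/Arg (+1) and Asp/Glu (−1); with His treated as neutral, nothing else contributes.
Positive (K, R): K1, R2, R12, R15, R17, R20, K33 → +7.
Negative (D, E): none → −0.
Net charge = (+7) + (−0) = +7.

+7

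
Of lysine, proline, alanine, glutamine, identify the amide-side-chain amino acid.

glutamine

Asparagine (N) and glutamine (Q) have uncharged amide side chains.
Of the listed options, only glutamine belongs to this group.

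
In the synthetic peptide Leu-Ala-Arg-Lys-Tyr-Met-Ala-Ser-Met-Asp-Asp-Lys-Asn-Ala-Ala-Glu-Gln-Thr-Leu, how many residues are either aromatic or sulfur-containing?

3

Aromatic: F, W, Y. Sulfur-containing: C, M.
Aromatic residues here: Tyr5 (1).
Sulfur-containing residues here: Met6, Met9 (2).
The two groups share no amino acid, so total = 1 + 2 = 3.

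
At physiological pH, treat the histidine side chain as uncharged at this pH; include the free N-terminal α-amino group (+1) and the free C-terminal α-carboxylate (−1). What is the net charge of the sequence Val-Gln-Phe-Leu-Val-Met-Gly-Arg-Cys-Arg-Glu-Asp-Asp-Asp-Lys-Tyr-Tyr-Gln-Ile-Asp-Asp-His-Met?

At pH ~7.4 the Lys and Arg side chains are protonated (+1), the Asp and Glu side chains are deprotonated (−1), and with His taken as neutral all other side chains carry no charge.
Positive (K, R): Arg8, Arg10, Lys15 → +3.
Negative (D, E): Glu11, Asp12, Asp13, Asp14, Asp20, Asp21 → −6.
The N-terminus (+1) and C-terminus (−1) cancel.
Net charge = (+3) + (−6) = −3.

-3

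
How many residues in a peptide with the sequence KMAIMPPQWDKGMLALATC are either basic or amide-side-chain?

Basic: H, K, R. Amide-side-chain: N, Q.
Basic residues here: K1, K11 (2).
Amide-side-chain residues here: Q8 (1).
The two groups share no amino acid, so total = 2 + 1 = 3.

3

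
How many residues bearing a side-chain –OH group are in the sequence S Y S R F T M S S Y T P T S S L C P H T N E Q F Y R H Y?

14

The –OH-bearing residues are Ser, Thr (aliphatic alcohols), and Tyr (phenol).
Matching residues: S1, Y2, S3, T6, S8, S9, Y10, T11, T13, S14, S15, T20, Y25, Y28.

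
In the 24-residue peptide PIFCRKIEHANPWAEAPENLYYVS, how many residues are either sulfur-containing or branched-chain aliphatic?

Sulfur-containing: C, M. Branched-chain aliphatic: I, L, V.
Sulfur-containing residues here: C4 (1).
Branched-chain aliphatic residues here: I2, I7, L20, V23 (4).
The two groups share no amino acid, so total = 1 + 4 = 5.

5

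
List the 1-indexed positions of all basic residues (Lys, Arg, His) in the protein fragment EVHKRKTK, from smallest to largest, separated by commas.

3, 4, 5, 6, 8

Matching residues: H3, K4, R5, K6, K8.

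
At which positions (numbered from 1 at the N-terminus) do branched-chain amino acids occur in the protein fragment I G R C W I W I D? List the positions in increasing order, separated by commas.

1, 6, 8

V, L, and I make up the branched-chain aliphatic group.
Matching residues: I1, I6, I8.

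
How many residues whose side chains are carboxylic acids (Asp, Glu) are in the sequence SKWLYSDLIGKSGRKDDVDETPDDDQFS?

8

Matching residues: D7, D16, D17, D19, E20, D23, D24, D25.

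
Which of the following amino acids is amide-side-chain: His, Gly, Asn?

Asparagine (N) and glutamine (Q) have uncharged amide side chains.
Of the listed options, only Asn belongs to this group.

Asn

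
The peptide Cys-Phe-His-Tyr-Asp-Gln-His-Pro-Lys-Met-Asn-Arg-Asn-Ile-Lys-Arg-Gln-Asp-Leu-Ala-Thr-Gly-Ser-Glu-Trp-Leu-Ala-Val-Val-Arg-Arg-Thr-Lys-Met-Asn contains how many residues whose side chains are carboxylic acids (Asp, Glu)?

Matching residues: Asp5, Asp18, Glu24.

3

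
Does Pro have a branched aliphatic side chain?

V, L, and I make up the branched-chain aliphatic group.
Proline is not in this group.

No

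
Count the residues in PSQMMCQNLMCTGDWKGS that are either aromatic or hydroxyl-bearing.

Aromatic: F, W, Y. Hydroxyl-bearing: S, T, Y.
Aromatic residues here: W15 (1).
Hydroxyl-bearing residues here: S2, T12, S18 (3).
(Y belongs to both groups, but none appear in this sequence.) Total = 1 + 3 = 4.

4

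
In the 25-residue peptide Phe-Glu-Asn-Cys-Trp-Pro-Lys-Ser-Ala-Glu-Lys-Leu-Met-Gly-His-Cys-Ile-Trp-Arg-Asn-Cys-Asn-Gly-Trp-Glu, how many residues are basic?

K, R, and H are the three residues with basic side chains (ε-amine, guanidinium, and imidazole respectively).
Matching residues: Lys7, Lys11, His15, Arg19.

4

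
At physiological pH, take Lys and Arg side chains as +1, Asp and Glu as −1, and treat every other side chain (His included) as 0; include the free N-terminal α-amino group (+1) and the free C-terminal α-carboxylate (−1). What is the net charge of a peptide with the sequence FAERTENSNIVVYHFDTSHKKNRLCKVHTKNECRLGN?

+3

Positive (K, R): R4, K20, K21, R23, K26, K30, R34 → +7.
Negative (D, E): E3, E6, D16, E32 → −4.
The N-terminus (+1) and C-terminus (−1) cancel.
Net charge = (+7) + (−4) = +3.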